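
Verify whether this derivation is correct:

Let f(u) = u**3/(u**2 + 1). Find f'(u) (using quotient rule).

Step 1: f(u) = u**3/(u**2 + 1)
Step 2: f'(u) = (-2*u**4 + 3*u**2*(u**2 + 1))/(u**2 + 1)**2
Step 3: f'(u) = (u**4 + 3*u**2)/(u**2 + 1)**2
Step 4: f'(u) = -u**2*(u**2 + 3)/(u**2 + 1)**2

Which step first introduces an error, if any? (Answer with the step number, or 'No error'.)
Step 4

Step 4 is incorrect due to a sign flip.
The step shows: -u**2*(u**2 + 3)/(u**2 + 1)**2
The correct value should be: u**2*(u**2 + 3)/(u**2 + 1)**2

Explanation: The sign of the whole expression was flipped: the term u**2*(u**2 + 3)/(u**2 + 1)**2 was incorrectly written as -u**2*(u**2 + 3)/(u**2 + 1)**2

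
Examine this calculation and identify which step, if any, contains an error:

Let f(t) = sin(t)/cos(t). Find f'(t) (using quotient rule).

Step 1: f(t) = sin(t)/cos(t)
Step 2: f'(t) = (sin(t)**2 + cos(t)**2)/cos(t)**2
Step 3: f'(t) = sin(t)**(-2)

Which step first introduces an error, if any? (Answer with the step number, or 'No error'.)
Step 3

Step 3 is incorrect due to a wrong trig function.
The step shows: sin(t)**(-2)
The correct value should be: cos(t)**(-2)

Explanation: cos(t) was incorrectly written as sin(t): the term cos(t)**(-2) was incorrectly written as sin(t)**(-2)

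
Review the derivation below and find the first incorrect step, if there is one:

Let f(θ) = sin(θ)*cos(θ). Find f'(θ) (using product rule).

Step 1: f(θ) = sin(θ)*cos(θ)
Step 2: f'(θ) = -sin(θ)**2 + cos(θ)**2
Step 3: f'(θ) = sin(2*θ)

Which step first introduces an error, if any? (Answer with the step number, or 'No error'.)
Step 3

Step 3 is incorrect due to a wrong trig function.
The step shows: sin(2*θ)
The correct value should be: cos(2*θ)

Explanation: cos(2*θ) was incorrectly written as sin(2*θ): the term cos(2*θ) was incorrectly written as sin(2*θ)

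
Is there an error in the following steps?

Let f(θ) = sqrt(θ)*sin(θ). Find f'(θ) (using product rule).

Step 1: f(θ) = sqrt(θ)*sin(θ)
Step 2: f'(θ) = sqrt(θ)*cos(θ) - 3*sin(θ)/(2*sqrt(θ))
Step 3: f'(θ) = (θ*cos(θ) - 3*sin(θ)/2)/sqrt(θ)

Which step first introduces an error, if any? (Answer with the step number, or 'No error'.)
Step 2

Step 2 is incorrect due to a wrong coefficient.
The step shows: sqrt(θ)*cos(θ) - 3*sin(θ)/(2*sqrt(θ))
The correct value should be: sqrt(θ)*cos(θ) + sin(θ)/(2*sqrt(θ))

Explanation: The coefficient 1/2 was incorrectly written as -3/2: the term sin(θ)/(2*sqrt(θ)) was incorrectly written as -3*sin(θ)/(2*sqrt(θ))
The later steps are derived from this incorrect expression, so the error originates in Step 2.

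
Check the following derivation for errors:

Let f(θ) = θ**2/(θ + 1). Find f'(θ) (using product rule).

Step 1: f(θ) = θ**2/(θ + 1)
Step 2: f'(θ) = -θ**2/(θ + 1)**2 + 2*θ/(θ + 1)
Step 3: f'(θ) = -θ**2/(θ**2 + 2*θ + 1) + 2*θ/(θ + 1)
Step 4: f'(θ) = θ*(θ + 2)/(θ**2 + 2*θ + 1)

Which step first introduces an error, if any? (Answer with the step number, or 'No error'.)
No error

All steps in this derivation are correct.
The final answer f'(θ) = θ*(θ + 2)/(θ**2 + 2*θ + 1) is valid.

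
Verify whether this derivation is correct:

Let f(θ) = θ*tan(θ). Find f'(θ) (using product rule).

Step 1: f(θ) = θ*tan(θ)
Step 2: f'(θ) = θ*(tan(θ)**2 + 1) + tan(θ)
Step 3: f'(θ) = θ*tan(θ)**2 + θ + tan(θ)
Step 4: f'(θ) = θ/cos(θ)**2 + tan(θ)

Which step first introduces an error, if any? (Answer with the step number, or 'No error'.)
No error

All steps in this derivation are correct.
The final answer f'(θ) = θ/cos(θ)**2 + tan(θ) is valid.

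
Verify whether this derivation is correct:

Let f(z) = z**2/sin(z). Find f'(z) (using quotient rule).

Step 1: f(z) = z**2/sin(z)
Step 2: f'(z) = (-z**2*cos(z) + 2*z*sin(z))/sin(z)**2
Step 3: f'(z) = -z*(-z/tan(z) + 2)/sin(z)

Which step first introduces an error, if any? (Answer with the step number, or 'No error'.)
Step 3

Step 3 is incorrect due to a sign flip.
The step shows: -z*(-z/tan(z) + 2)/sin(z)
The correct value should be: z*(-z/tan(z) + 2)/sin(z)

Explanation: The sign of the whole expression was flipped: the term z*(-z/tan(z) + 2)/sin(z) was incorrectly written as -z*(-z/tan(z) + 2)/sin(z)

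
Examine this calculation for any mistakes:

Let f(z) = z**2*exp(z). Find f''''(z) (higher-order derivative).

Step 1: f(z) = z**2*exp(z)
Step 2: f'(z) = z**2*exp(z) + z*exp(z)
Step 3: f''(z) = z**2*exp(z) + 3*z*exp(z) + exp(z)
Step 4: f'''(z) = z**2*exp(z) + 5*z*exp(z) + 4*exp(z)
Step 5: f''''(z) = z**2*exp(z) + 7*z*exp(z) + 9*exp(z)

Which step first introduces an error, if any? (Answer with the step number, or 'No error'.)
Step 2

Step 2 is incorrect due to a wrong coefficient.
The step shows: z**2*exp(z) + z*exp(z)
The correct value should be: z**2*exp(z) + 2*z*exp(z)

Explanation: The coefficient 2 was incorrectly written as 1: the term 2*z*exp(z) was incorrectly written as z*exp(z)
The later steps are derived from this incorrect expression, so the error originates in Step 2.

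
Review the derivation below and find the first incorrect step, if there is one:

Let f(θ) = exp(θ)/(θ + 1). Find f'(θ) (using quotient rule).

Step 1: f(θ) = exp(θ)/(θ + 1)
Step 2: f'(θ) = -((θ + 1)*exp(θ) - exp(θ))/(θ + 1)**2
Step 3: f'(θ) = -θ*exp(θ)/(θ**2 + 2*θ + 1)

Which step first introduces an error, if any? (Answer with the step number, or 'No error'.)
Step 2

Step 2 is incorrect due to a sign flip.
The step shows: -((θ + 1)*exp(θ) - exp(θ))/(θ + 1)**2
The correct value should be: ((θ + 1)*exp(θ) - exp(θ))/(θ + 1)**2

Explanation: The sign of the whole expression was flipped: the term ((θ + 1)*exp(θ) - exp(θ))/(θ + 1)**2 was incorrectly written as -((θ + 1)*exp(θ) - exp(θ))/(θ + 1)**2
The later steps are derived from this incorrect expression, so the error originates in Step 2.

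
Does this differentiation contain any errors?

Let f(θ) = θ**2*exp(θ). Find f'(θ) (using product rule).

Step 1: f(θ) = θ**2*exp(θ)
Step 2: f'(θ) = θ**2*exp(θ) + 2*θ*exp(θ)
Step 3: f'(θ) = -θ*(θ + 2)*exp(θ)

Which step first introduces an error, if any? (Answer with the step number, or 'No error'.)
Step 3

Step 3 is incorrect due to a sign flip.
The step shows: -θ*(θ + 2)*exp(θ)
The correct value should be: θ*(θ + 2)*exp(θ)

Explanation: The sign of the whole expression was flipped: the term θ*(θ + 2)*exp(θ) was incorrectly written as -θ*(θ + 2)*exp(θ)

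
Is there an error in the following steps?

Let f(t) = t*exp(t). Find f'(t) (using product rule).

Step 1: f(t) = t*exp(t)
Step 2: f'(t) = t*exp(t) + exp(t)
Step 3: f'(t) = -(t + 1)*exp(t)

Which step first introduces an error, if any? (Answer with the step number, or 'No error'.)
Step 3

Step 3 is incorrect due to a sign flip.
The step shows: -(t + 1)*exp(t)
The correct value should be: (t + 1)*exp(t)

Explanation: The sign of the whole expression was flipped: the term (t + 1)*exp(t) was incorrectly written as -(t + 1)*exp(t)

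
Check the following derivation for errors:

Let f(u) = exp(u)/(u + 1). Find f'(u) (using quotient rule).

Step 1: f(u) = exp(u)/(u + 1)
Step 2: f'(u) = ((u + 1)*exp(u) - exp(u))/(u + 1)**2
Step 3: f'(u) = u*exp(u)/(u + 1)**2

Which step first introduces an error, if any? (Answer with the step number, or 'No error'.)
No error

All steps in this derivation are correct.
The final answer f'(u) = u*exp(u)/(u + 1)**2 is valid.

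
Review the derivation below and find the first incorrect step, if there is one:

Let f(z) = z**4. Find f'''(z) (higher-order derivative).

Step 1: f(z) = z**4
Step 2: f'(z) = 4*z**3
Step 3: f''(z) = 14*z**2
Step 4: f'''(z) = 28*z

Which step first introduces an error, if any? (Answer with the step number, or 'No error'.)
Step 3

Step 3 is incorrect due to a wrong coefficient.
The step shows: 14*z**2
The correct value should be: 12*z**2

Explanation: The coefficient 12 was incorrectly written as 14: the term 12*z**2 was incorrectly written as 14*z**2
The later steps are derived from this incorrect expression, so the error originates in Step 3.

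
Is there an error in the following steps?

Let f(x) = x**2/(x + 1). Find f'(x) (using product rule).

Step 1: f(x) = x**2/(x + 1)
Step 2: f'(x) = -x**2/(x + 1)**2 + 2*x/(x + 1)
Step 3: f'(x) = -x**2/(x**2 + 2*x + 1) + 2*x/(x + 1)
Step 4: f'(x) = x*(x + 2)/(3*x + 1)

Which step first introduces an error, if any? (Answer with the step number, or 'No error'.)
Step 4

Step 4 is incorrect due to a wrong exponent.
The step shows: x*(x + 2)/(3*x + 1)
The correct value should be: x*(x + 2)/(x**2 + 2*x + 1)

Explanation: The exponent 2 on x was incorrectly written as 1: the term x*(x + 2)/(x**2 + 2*x + 1) was incorrectly written as x*(x + 2)/(3*x + 1)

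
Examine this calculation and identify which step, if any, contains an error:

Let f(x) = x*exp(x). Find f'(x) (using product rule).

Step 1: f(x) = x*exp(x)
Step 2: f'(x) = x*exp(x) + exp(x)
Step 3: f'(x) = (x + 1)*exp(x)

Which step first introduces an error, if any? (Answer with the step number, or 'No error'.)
No error

All steps in this derivation are correct.
The final answer f'(x) = (x + 1)*exp(x) is valid.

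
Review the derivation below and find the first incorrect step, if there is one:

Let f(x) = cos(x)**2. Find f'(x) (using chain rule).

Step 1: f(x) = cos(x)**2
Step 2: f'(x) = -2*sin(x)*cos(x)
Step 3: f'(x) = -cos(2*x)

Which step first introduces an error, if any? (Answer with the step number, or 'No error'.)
Step 3

Step 3 is incorrect due to a wrong trig function.
The step shows: -cos(2*x)
The correct value should be: -sin(2*x)

Explanation: sin(2*x) was incorrectly written as cos(2*x): the term -sin(2*x) was incorrectly written as -cos(2*x)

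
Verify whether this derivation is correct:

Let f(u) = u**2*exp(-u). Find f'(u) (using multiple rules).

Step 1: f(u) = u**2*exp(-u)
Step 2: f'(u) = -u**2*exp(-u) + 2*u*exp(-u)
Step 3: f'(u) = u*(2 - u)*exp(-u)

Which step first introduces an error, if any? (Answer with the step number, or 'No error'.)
No error

All steps in this derivation are correct.
The final answer f'(u) = u*(2 - u)*exp(-u) is valid.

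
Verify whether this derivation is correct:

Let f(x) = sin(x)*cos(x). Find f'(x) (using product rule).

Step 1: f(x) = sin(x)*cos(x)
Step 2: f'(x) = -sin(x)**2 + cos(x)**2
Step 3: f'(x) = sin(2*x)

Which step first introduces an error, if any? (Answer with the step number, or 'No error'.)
Step 3

Step 3 is incorrect due to a wrong trig function.
The step shows: sin(2*x)
The correct value should be: cos(2*x)

Explanation: cos(2*x) was incorrectly written as sin(2*x): the term cos(2*x) was incorrectly written as sin(2*x)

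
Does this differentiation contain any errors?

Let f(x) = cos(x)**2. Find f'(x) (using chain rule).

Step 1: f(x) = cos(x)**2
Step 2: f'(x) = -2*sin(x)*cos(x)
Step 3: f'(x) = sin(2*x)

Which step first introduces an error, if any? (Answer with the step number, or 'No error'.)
Step 3

Step 3 is incorrect due to a sign flip.
The step shows: sin(2*x)
The correct value should be: -sin(2*x)

Explanation: The sign of the whole expression was flipped: the term -sin(2*x) was incorrectly written as sin(2*x)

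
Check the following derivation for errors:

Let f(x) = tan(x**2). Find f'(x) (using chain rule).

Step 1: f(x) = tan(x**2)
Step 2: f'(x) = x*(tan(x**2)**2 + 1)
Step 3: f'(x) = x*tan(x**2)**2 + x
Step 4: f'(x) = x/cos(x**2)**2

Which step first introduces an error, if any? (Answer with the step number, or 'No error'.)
Step 2

Step 2 is incorrect due to a wrong coefficient.
The step shows: x*(tan(x**2)**2 + 1)
The correct value should be: 2*x*(tan(x**2)**2 + 1)

Explanation: The coefficient 2 was incorrectly written as 1: the term 2*x*(tan(x**2)**2 + 1) was incorrectly written as x*(tan(x**2)**2 + 1)
The later steps are derived from this incorrect expression, so the error originates in Step 2.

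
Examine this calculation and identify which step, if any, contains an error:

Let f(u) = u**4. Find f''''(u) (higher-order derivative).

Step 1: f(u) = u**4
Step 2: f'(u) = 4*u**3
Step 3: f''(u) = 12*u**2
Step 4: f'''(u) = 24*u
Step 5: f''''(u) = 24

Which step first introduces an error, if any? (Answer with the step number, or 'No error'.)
No error

All steps in this derivation are correct.
The final answer f''''(u) = 24 is valid.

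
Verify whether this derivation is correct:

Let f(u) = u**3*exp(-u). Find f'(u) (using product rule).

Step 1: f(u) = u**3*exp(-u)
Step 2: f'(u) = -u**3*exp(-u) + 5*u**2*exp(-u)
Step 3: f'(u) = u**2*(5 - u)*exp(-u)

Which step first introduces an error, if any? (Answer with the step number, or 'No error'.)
Step 2

Step 2 is incorrect due to a wrong coefficient.
The step shows: -u**3*exp(-u) + 5*u**2*exp(-u)
The correct value should be: -u**3*exp(-u) + 3*u**2*exp(-u)

Explanation: The coefficient 3 was incorrectly written as 5: the term 3*u**2*exp(-u) was incorrectly written as 5*u**2*exp(-u)
The later steps are derived from this incorrect expression, so the error originates in Step 2.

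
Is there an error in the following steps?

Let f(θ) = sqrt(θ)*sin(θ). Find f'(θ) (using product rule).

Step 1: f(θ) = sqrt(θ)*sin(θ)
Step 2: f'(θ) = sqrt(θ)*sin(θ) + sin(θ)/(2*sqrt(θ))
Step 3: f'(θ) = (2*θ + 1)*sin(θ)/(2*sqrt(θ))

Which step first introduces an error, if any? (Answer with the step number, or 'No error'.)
Step 2

Step 2 is incorrect due to a wrong trig function.
The step shows: sqrt(θ)*sin(θ) + sin(θ)/(2*sqrt(θ))
The correct value should be: sqrt(θ)*cos(θ) + sin(θ)/(2*sqrt(θ))

Explanation: cos(θ) was incorrectly written as sin(θ): the term sqrt(θ)*cos(θ) was incorrectly written as sqrt(θ)*sin(θ)
The later steps are derived from this incorrect expression, so the error originates in Step 2.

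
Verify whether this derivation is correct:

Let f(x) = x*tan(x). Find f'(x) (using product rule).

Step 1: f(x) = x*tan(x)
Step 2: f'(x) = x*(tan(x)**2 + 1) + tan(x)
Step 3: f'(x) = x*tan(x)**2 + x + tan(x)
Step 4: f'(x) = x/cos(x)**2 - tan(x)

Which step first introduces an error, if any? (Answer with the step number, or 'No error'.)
Step 4

Step 4 is incorrect due to a sign flip.
The step shows: x/cos(x)**2 - tan(x)
The correct value should be: x/cos(x)**2 + tan(x)

Explanation: The sign of one term was flipped: the term tan(x) was incorrectly written as -tan(x)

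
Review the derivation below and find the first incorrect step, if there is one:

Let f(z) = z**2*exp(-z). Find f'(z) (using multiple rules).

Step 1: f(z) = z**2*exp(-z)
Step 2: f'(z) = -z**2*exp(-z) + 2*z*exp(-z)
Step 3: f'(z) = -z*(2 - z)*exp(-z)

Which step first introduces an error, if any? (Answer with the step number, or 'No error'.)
Step 3

Step 3 is incorrect due to a sign flip.
The step shows: -z*(2 - z)*exp(-z)
The correct value should be: z*(2 - z)*exp(-z)

Explanation: The sign of the whole expression was flipped: the term z*(2 - z)*exp(-z) was incorrectly written as -z*(2 - z)*exp(-z)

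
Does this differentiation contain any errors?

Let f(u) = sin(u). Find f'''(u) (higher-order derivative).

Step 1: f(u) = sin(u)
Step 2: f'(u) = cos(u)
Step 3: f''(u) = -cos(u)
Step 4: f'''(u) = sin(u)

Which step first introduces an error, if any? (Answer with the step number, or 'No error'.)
Step 3

Step 3 is incorrect due to a wrong trig function.
The step shows: -cos(u)
The correct value should be: -sin(u)

Explanation: sin(u) was incorrectly written as cos(u): the term -sin(u) was incorrectly written as -cos(u)
The later steps are derived from this incorrect expression, so the error originates in Step 3.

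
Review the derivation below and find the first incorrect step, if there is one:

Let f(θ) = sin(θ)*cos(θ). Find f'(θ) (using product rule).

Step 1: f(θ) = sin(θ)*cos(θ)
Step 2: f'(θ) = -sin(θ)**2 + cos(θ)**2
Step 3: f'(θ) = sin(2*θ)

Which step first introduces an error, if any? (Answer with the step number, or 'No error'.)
Step 3

Step 3 is incorrect due to a wrong trig function.
The step shows: sin(2*θ)
The correct value should be: cos(2*θ)

Explanation: cos(2*θ) was incorrectly written as sin(2*θ): the term cos(2*θ) was incorrectly written as sin(2*θ)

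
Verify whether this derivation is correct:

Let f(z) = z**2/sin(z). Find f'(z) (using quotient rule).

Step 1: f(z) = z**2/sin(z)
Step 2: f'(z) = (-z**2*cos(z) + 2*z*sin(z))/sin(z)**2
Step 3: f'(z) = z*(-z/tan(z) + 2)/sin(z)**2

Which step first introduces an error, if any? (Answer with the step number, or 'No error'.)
Step 3

Step 3 is incorrect due to a wrong exponent.
The step shows: z*(-z/tan(z) + 2)/sin(z)**2
The correct value should be: z*(-z/tan(z) + 2)/sin(z)

Explanation: The exponent -1 on sin(z) was incorrectly written as -2: the term z*(-z/tan(z) + 2)/sin(z) was incorrectly written as z*(-z/tan(z) + 2)/sin(z)**2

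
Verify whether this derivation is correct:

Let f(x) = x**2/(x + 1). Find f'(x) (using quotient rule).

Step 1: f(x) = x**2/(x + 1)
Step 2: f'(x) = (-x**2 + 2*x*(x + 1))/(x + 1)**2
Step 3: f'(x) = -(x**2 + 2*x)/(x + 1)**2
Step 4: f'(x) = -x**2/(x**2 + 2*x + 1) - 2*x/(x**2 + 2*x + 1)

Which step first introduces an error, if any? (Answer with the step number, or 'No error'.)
Step 3

Step 3 is incorrect due to a sign flip.
The step shows: -(x**2 + 2*x)/(x + 1)**2
The correct value should be: (x**2 + 2*x)/(x + 1)**2

Explanation: The sign of the whole expression was flipped: the term (x**2 + 2*x)/(x + 1)**2 was incorrectly written as -(x**2 + 2*x)/(x + 1)**2
The later steps are derived from this incorrect expression, so the error originates in Step 3.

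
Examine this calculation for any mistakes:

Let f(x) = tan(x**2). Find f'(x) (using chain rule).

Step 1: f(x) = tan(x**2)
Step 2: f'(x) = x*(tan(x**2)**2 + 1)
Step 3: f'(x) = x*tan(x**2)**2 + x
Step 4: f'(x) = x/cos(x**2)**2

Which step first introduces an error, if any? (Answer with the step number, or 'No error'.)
Step 2

Step 2 is incorrect due to a wrong coefficient.
The step shows: x*(tan(x**2)**2 + 1)
The correct value should be: 2*x*(tan(x**2)**2 + 1)

Explanation: The coefficient 2 was incorrectly written as 1: the term 2*x*(tan(x**2)**2 + 1) was incorrectly written as x*(tan(x**2)**2 + 1)
The later steps are derived from this incorrect expression, so the error originates in Step 2.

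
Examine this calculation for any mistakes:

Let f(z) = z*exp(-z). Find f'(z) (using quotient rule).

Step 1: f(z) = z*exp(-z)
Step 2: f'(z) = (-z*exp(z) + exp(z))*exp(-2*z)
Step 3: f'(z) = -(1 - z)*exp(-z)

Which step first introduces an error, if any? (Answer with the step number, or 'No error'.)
Step 3

Step 3 is incorrect due to a sign flip.
The step shows: -(1 - z)*exp(-z)
The correct value should be: (1 - z)*exp(-z)

Explanation: The sign of the whole expression was flipped: the term (1 - z)*exp(-z) was incorrectly written as -(1 - z)*exp(-z)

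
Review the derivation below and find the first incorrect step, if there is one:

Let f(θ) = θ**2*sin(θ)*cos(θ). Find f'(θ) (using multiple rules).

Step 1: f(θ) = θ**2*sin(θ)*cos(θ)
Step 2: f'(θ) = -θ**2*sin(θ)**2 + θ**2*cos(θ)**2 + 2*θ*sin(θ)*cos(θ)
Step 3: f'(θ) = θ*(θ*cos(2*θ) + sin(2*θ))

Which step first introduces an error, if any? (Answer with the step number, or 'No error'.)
No error

All steps in this derivation are correct.
The final answer f'(θ) = θ*(θ*cos(2*θ) + sin(2*θ)) is valid.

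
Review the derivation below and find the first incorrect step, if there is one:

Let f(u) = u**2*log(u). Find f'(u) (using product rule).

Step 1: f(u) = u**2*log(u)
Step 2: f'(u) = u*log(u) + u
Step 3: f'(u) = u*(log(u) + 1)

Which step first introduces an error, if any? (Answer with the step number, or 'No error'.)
Step 2

Step 2 is incorrect due to a wrong coefficient.
The step shows: u*log(u) + u
The correct value should be: 2*u*log(u) + u

Explanation: The coefficient 2 was incorrectly written as 1: the term 2*u*log(u) was incorrectly written as u*log(u)
The later steps are derived from this incorrect expression, so the error originates in Step 2.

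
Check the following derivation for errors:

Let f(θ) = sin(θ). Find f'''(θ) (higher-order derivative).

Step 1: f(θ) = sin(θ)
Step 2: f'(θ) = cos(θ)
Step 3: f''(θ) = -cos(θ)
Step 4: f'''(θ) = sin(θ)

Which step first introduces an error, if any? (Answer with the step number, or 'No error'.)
Step 3

Step 3 is incorrect due to a wrong trig function.
The step shows: -cos(θ)
The correct value should be: -sin(θ)

Explanation: sin(θ) was incorrectly written as cos(θ): the term -sin(θ) was incorrectly written as -cos(θ)
The later steps are derived from this incorrect expression, so the error originates in Step 3.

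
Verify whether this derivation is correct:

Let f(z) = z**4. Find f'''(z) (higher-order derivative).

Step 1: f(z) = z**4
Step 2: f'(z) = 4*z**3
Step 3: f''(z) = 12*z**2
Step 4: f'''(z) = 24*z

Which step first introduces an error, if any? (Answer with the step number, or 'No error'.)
No error

All steps in this derivation are correct.
The final answer f'''(z) = 24*z is valid.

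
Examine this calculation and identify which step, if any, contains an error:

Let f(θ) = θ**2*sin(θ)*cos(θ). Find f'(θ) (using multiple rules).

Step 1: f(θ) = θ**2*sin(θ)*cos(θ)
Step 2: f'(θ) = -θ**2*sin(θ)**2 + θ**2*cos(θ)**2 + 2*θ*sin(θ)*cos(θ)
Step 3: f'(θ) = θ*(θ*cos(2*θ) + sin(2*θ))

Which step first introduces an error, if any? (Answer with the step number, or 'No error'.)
No error

All steps in this derivation are correct.
The final answer f'(θ) = θ*(θ*cos(2*θ) + sin(2*θ)) is valid.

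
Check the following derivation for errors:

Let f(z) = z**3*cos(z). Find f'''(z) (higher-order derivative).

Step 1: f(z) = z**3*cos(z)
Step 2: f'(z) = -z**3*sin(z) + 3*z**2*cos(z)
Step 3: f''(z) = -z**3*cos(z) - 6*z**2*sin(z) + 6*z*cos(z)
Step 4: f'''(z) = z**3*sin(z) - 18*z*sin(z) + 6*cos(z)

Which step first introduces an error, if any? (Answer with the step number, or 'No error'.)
Step 4

Step 4 is incorrect due to a dropped term.
The step shows: z**3*sin(z) - 18*z*sin(z) + 6*cos(z)
The correct value should be: z**3*sin(z) - 9*z**2*cos(z) - 18*z*sin(z) + 6*cos(z)

Explanation: A term was dropped: the term -9*z**2*cos(z) was incorrectly omitted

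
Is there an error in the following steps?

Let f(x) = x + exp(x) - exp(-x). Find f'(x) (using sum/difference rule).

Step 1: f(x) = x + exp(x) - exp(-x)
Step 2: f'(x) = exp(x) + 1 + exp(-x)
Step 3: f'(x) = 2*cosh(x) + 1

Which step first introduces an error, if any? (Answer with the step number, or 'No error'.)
No error

All steps in this derivation are correct.
The final answer f'(x) = 2*cosh(x) + 1 is valid.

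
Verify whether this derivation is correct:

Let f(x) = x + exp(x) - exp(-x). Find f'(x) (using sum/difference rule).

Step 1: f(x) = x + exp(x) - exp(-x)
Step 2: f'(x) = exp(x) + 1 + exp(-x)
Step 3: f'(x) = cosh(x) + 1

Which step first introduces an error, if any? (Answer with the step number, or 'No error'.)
Step 3

Step 3 is incorrect due to a wrong coefficient.
The step shows: cosh(x) + 1
The correct value should be: 2*cosh(x) + 1

Explanation: The coefficient 2 was incorrectly written as 1: the term 2*cosh(x) was incorrectly written as cosh(x)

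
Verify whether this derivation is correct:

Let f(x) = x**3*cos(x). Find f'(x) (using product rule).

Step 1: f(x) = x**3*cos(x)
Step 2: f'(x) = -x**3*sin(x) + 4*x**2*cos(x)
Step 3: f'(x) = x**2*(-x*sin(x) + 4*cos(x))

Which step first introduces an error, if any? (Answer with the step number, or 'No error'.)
Step 2

Step 2 is incorrect due to a wrong coefficient.
The step shows: -x**3*sin(x) + 4*x**2*cos(x)
The correct value should be: -x**3*sin(x) + 3*x**2*cos(x)

Explanation: The coefficient 3 was incorrectly written as 4: the term 3*x**2*cos(x) was incorrectly written as 4*x**2*cos(x)
The later steps are derived from this incorrect expression, so the error originates in Step 2.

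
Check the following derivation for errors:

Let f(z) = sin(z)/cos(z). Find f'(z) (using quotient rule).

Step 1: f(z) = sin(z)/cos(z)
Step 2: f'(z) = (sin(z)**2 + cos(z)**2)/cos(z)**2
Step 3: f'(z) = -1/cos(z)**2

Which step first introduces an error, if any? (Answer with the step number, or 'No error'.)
Step 3

Step 3 is incorrect due to a sign flip.
The step shows: -1/cos(z)**2
The correct value should be: cos(z)**(-2)

Explanation: The sign of the whole expression was flipped: the term cos(z)**(-2) was incorrectly written as -1/cos(z)**2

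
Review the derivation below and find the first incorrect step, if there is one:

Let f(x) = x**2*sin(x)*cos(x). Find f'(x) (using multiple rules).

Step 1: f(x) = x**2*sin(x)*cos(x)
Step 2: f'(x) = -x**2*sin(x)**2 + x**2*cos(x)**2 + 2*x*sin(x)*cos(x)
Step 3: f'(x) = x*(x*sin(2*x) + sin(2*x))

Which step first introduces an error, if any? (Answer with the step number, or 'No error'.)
Step 3

Step 3 is incorrect due to a wrong trig function.
The step shows: x*(x*sin(2*x) + sin(2*x))
The correct value should be: x*(x*cos(2*x) + sin(2*x))

Explanation: cos(2*x) was incorrectly written as sin(2*x): the term x*(x*cos(2*x) + sin(2*x)) was incorrectly written as x*(x*sin(2*x) + sin(2*x))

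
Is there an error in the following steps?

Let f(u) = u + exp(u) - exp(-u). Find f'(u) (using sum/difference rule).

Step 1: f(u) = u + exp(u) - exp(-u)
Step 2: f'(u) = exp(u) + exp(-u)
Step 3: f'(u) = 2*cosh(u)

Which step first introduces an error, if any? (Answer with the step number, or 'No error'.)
Step 2

Step 2 is incorrect due to a dropped term.
The step shows: exp(u) + exp(-u)
The correct value should be: exp(u) + 1 + exp(-u)

Explanation: A term was dropped: the term 1 was incorrectly omitted
The later steps are derived from this incorrect expression, so the error originates in Step 2.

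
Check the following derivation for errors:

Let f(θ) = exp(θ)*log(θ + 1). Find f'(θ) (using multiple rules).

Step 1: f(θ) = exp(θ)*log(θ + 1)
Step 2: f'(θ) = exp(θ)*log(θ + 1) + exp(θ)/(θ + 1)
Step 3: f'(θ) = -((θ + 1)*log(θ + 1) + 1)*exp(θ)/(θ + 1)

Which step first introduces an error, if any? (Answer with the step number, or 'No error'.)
Step 3

Step 3 is incorrect due to a sign flip.
The step shows: -((θ + 1)*log(θ + 1) + 1)*exp(θ)/(θ + 1)
The correct value should be: ((θ + 1)*log(θ + 1) + 1)*exp(θ)/(θ + 1)

Explanation: The sign of the whole expression was flipped: the term ((θ + 1)*log(θ + 1) + 1)*exp(θ)/(θ + 1) was incorrectly written as -((θ + 1)*log(θ + 1) + 1)*exp(θ)/(θ + 1)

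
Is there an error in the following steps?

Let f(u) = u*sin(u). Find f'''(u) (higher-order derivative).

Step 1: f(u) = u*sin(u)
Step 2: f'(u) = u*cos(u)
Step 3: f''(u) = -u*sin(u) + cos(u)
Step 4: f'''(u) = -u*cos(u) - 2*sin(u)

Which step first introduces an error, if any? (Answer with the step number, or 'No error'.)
Step 2

Step 2 is incorrect due to a dropped term.
The step shows: u*cos(u)
The correct value should be: u*cos(u) + sin(u)

Explanation: A term was dropped: the term sin(u) was incorrectly omitted
The later steps are derived from this incorrect expression, so the error originates in Step 2.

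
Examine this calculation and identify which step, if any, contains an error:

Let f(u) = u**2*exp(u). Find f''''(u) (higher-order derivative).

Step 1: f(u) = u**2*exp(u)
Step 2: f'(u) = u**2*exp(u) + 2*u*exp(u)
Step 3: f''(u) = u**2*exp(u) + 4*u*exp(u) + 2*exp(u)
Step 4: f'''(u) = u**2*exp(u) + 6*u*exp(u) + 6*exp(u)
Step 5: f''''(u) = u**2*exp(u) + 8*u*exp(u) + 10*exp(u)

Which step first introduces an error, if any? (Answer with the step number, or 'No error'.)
Step 5

Step 5 is incorrect due to a wrong coefficient.
The step shows: u**2*exp(u) + 8*u*exp(u) + 10*exp(u)
The correct value should be: u**2*exp(u) + 8*u*exp(u) + 12*exp(u)

Explanation: The coefficient 12 was incorrectly written as 10: the term 12*exp(u) was incorrectly written as 10*exp(u)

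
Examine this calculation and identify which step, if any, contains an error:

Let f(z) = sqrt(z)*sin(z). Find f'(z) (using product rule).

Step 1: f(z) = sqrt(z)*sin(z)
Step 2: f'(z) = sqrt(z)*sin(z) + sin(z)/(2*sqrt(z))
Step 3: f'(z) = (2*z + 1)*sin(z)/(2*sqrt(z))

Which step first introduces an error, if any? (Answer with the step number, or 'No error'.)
Step 2

Step 2 is incorrect due to a wrong trig function.
The step shows: sqrt(z)*sin(z) + sin(z)/(2*sqrt(z))
The correct value should be: sqrt(z)*cos(z) + sin(z)/(2*sqrt(z))

Explanation: cos(z) was incorrectly written as sin(z): the term sqrt(z)*cos(z) was incorrectly written as sqrt(z)*sin(z)
The later steps are derived from this incorrect expression, so the error originates in Step 2.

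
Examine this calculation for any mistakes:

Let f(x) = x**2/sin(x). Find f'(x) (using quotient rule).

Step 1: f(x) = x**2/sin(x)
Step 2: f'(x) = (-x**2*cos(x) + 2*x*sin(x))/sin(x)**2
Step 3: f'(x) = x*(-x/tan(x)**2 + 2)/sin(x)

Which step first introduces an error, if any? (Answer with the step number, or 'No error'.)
Step 3

Step 3 is incorrect due to a wrong exponent.
The step shows: x*(-x/tan(x)**2 + 2)/sin(x)
The correct value should be: x*(-x/tan(x) + 2)/sin(x)

Explanation: The exponent -1 on tan(x) was incorrectly written as -2: the term x*(-x/tan(x) + 2)/sin(x) was incorrectly written as x*(-x/tan(x)**2 + 2)/sin(x)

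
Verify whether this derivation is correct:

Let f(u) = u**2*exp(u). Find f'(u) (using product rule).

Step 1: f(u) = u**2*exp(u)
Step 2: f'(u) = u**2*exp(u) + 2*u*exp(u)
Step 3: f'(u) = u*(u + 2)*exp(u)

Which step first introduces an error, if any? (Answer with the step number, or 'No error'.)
No error

All steps in this derivation are correct.
The final answer f'(u) = u*(u + 2)*exp(u) is valid.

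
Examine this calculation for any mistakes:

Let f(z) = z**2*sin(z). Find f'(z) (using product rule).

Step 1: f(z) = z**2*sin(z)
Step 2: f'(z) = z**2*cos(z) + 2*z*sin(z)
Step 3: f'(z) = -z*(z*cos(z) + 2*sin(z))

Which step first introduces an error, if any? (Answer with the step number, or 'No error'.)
Step 3

Step 3 is incorrect due to a sign flip.
The step shows: -z*(z*cos(z) + 2*sin(z))
The correct value should be: z*(z*cos(z) + 2*sin(z))

Explanation: The sign of the whole expression was flipped: the term z*(z*cos(z) + 2*sin(z)) was incorrectly written as -z*(z*cos(z) + 2*sin(z))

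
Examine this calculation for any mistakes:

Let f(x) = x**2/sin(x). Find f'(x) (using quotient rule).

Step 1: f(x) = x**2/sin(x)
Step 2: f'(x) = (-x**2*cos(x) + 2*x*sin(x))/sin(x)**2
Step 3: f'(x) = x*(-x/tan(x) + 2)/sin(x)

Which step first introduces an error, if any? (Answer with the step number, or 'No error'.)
No error

All steps in this derivation are correct.
The final answer f'(x) = x*(-x/tan(x) + 2)/sin(x) is valid.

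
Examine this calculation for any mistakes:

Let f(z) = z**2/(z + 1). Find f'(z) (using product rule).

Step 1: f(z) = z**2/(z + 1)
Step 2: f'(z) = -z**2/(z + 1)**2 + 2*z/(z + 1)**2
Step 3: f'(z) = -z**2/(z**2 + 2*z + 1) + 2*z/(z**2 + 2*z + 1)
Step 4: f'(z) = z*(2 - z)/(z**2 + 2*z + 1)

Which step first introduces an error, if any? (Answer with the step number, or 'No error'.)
Step 2

Step 2 is incorrect due to a wrong exponent.
The step shows: -z**2/(z + 1)**2 + 2*z/(z + 1)**2
The correct value should be: -z**2/(z + 1)**2 + 2*z/(z + 1)

Explanation: The exponent -1 on z + 1 was incorrectly written as -2: the term 2*z/(z + 1) was incorrectly written as 2*z/(z + 1)**2
The later steps are derived from this incorrect expression, so the error originates in Step 2.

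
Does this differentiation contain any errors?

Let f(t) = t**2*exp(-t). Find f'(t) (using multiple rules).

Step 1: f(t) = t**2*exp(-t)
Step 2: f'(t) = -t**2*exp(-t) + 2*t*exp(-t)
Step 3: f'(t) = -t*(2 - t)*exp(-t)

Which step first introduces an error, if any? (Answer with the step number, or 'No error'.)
Step 3

Step 3 is incorrect due to a sign flip.
The step shows: -t*(2 - t)*exp(-t)
The correct value should be: t*(2 - t)*exp(-t)

Explanation: The sign of the whole expression was flipped: the term t*(2 - t)*exp(-t) was incorrectly written as -t*(2 - t)*exp(-t)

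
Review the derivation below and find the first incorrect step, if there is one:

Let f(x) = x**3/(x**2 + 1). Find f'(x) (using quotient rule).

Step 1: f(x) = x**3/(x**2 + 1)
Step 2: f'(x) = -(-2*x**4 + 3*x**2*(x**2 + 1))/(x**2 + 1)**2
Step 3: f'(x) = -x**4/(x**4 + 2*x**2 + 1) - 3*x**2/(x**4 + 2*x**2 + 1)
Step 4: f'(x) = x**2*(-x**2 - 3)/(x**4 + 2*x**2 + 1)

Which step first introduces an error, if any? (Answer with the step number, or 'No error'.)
Step 2

Step 2 is incorrect due to a sign flip.
The step shows: -(-2*x**4 + 3*x**2*(x**2 + 1))/(x**2 + 1)**2
The correct value should be: (-2*x**4 + 3*x**2*(x**2 + 1))/(x**2 + 1)**2

Explanation: The sign of the whole expression was flipped: the term (-2*x**4 + 3*x**2*(x**2 + 1))/(x**2 + 1)**2 was incorrectly written as -(-2*x**4 + 3*x**2*(x**2 + 1))/(x**2 + 1)**2
The later steps are derived from this incorrect expression, so the error originates in Step 2.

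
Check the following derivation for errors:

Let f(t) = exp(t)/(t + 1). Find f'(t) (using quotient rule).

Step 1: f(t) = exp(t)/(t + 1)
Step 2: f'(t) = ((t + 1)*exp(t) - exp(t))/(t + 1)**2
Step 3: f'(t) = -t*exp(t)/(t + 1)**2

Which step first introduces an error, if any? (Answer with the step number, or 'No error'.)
Step 3

Step 3 is incorrect due to a sign flip.
The step shows: -t*exp(t)/(t + 1)**2
The correct value should be: t*exp(t)/(t + 1)**2

Explanation: The sign of the whole expression was flipped: the term t*exp(t)/(t + 1)**2 was incorrectly written as -t*exp(t)/(t + 1)**2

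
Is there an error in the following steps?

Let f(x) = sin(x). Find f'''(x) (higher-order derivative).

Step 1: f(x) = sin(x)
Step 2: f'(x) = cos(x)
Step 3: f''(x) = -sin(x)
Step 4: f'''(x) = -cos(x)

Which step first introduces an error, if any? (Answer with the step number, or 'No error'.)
No error

All steps in this derivation are correct.
The final answer f'''(x) = -cos(x) is valid.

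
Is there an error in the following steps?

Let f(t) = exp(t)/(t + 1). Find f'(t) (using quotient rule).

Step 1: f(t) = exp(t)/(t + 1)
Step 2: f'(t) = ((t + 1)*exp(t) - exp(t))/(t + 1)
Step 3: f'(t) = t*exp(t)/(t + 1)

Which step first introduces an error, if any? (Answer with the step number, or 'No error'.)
Step 2

Step 2 is incorrect due to a wrong exponent.
The step shows: ((t + 1)*exp(t) - exp(t))/(t + 1)
The correct value should be: ((t + 1)*exp(t) - exp(t))/(t + 1)**2

Explanation: The exponent -2 on t + 1 was incorrectly written as -1: the term ((t + 1)*exp(t) - exp(t))/(t + 1)**2 was incorrectly written as ((t + 1)*exp(t) - exp(t))/(t + 1)
The later steps are derived from this incorrect expression, so the error originates in Step 2.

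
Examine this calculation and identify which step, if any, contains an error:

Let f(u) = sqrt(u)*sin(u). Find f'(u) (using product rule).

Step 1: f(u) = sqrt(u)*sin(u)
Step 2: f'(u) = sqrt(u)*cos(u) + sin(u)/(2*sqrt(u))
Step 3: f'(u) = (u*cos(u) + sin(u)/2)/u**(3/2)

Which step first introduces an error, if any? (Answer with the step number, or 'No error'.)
Step 3

Step 3 is incorrect due to a wrong exponent.
The step shows: (u*cos(u) + sin(u)/2)/u**(3/2)
The correct value should be: (u*cos(u) + sin(u)/2)/sqrt(u)

Explanation: The exponent -1/2 on u was incorrectly written as -3/2: the term (u*cos(u) + sin(u)/2)/sqrt(u) was incorrectly written as (u*cos(u) + sin(u)/2)/u**(3/2)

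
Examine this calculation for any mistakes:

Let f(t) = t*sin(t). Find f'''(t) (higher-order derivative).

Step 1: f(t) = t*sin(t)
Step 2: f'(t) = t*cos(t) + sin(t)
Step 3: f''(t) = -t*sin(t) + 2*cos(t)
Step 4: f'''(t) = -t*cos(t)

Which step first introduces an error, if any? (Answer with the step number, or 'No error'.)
Step 4

Step 4 is incorrect due to a dropped term.
The step shows: -t*cos(t)
The correct value should be: -t*cos(t) - 3*sin(t)

Explanation: A term was dropped: the term -3*sin(t) was incorrectly omitted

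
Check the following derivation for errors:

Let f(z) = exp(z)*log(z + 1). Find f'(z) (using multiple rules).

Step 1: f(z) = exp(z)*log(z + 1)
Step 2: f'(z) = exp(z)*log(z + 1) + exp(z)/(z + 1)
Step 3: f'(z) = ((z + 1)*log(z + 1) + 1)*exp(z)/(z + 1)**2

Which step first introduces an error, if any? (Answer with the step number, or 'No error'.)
Step 3

Step 3 is incorrect due to a wrong exponent.
The step shows: ((z + 1)*log(z + 1) + 1)*exp(z)/(z + 1)**2
The correct value should be: ((z + 1)*log(z + 1) + 1)*exp(z)/(z + 1)

Explanation: The exponent -1 on z + 1 was incorrectly written as -2: the term ((z + 1)*log(z + 1) + 1)*exp(z)/(z + 1) was incorrectly written as ((z + 1)*log(z + 1) + 1)*exp(z)/(z + 1)**2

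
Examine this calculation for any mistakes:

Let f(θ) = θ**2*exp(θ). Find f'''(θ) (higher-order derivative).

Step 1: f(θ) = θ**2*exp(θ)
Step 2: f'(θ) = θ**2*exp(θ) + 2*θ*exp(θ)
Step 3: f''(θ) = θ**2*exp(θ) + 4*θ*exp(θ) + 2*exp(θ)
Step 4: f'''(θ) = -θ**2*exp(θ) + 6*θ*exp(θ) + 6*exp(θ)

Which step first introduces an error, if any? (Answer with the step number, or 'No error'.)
Step 4

Step 4 is incorrect due to a sign flip.
The step shows: -θ**2*exp(θ) + 6*θ*exp(θ) + 6*exp(θ)
The correct value should be: θ**2*exp(θ) + 6*θ*exp(θ) + 6*exp(θ)

Explanation: The sign of one term was flipped: the term θ**2*exp(θ) was incorrectly written as -θ**2*exp(θ)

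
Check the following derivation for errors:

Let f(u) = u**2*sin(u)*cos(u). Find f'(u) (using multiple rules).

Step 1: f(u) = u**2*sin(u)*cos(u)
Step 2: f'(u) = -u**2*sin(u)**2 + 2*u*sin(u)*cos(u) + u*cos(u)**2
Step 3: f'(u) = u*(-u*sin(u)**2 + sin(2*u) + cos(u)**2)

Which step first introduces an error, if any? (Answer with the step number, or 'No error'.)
Step 2

Step 2 is incorrect due to a wrong exponent.
The step shows: -u**2*sin(u)**2 + 2*u*sin(u)*cos(u) + u*cos(u)**2
The correct value should be: -u**2*sin(u)**2 + u**2*cos(u)**2 + 2*u*sin(u)*cos(u)

Explanation: The exponent 2 on u was incorrectly written as 1: the term u**2*cos(u)**2 was incorrectly written as u*cos(u)**2
The later steps are derived from this incorrect expression, so the error originates in Step 2.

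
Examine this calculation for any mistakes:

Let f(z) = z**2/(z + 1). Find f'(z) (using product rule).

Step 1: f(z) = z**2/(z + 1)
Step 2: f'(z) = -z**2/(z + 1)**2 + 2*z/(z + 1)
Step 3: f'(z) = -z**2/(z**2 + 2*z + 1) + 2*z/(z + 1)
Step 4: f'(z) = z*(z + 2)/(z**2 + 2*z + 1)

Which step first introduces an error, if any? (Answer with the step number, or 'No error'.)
No error

All steps in this derivation are correct.
The final answer f'(z) = z*(z + 2)/(z**2 + 2*z + 1) is valid.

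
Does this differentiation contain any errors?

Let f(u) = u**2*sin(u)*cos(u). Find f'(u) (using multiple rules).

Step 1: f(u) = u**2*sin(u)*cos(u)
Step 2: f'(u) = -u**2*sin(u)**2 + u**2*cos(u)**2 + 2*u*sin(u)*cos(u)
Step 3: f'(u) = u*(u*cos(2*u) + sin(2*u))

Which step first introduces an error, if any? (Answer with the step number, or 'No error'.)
No error

All steps in this derivation are correct.
The final answer f'(u) = u*(u*cos(2*u) + sin(2*u)) is valid.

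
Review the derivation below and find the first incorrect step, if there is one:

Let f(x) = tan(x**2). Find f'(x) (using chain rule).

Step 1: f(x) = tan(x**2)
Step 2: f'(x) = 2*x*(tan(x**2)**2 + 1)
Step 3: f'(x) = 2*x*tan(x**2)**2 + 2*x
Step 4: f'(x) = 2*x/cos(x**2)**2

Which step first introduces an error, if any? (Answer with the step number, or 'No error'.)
No error

All steps in this derivation are correct.
The final answer f'(x) = 2*x/cos(x**2)**2 is valid.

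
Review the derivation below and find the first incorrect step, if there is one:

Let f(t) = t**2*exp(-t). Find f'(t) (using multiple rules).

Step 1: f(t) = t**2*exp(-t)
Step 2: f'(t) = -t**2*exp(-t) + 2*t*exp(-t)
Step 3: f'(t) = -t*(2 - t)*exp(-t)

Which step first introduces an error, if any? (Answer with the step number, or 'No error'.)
Step 3

Step 3 is incorrect due to a sign flip.
The step shows: -t*(2 - t)*exp(-t)
The correct value should be: t*(2 - t)*exp(-t)

Explanation: The sign of the whole expression was flipped: the term t*(2 - t)*exp(-t) was incorrectly written as -t*(2 - t)*exp(-t)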